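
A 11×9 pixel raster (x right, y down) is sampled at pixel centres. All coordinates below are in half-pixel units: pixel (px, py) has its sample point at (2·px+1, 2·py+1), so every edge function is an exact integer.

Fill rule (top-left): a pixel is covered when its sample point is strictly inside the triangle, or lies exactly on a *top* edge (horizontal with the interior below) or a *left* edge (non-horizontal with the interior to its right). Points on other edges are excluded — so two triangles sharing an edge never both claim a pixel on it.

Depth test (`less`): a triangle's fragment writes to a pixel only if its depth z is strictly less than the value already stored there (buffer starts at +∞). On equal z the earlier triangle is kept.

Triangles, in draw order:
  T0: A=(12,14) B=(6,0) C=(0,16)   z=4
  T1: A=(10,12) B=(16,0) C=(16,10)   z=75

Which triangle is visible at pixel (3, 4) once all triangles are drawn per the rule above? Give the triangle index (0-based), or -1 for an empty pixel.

T0:
  2·area = 180  (B↔C swapped to make it positive)
  edge (12, 14)→(0, 16): d=(-12,2) right/bottom  bias=-1
  edge (0, 16)→(6, 0): d=(6,-16) top-left  bias=+0
  edge (6, 0)→(12, 14): d=(6,14) right/bottom  bias=-1
    (2,1)@(5, 3): e=[146,2,32] → █
    (3,1)@(7, 3): e=[142,34,4] → █
    (4,1)@(9, 3): e=[138,66,-24] → ·
    (2,2)@(5, 5): e=[122,14,44] → █
    (4,2)@(9, 5): e=[114,78,-12] → ·
    (2,3)@(5, 7): e=[98,26,56] → █
    (4,3)@(9, 7): e=[90,90,0] → ·  [on edge]
    (1,4)@(3, 9): e=[78,6,96] → █
    (4,4)@(9, 9): e=[66,102,12] → █
    (5,4)@(11, 9): e=[62,134,-16] → ·
    (1,5)@(3, 11): e=[54,18,108] → █
    (5,5)@(11, 11): e=[38,146,-4] → ·
  covered (22 px):
    · · · · · · · · · · ·
    · · █ █ · · · · · · ·
    · · █ █ · · · · · · ·
    · · █ █ · · · · · · ·
    · █ █ █ █ · · · · · ·
    · █ █ █ █ · · · · · ·
    · █ █ █ █ █ · · · · ·
    █ █ █ · · · · · · · ·
    · · · · · · · · · · ·
T1:
  2·area = 60
  edge (10, 12)→(16, 0): d=(6,-12) top-left  bias=+0
  edge (16, 0)→(16, 10): d=(0,10) right/bottom  bias=-1
  edge (16, 10)→(10, 12): d=(-6,2) right/bottom  bias=-1
    (7,1)@(15, 3): e=[6,10,44] → █
    (8,1)@(17, 3): e=[30,-10,40] → ·
    (7,2)@(15, 5): e=[18,10,32] → █
    (8,2)@(17, 5): e=[42,-10,28] → ·
    (6,3)@(13, 7): e=[6,30,24] → █
    (8,3)@(17, 7): e=[54,-10,16] → ·
    (6,4)@(13, 9): e=[18,30,12] → █
    (8,4)@(17, 9): e=[66,-10,4] → ·
    (9,4)@(19, 9): e=[90,-30,0] → ·  [on edge]
    (5,5)@(11, 11): e=[6,50,4] → █
    (6,5)@(13, 11): e=[30,30,0] → ·  [on edge]
    (7,5)@(15, 11): e=[54,10,-4] → ·
    (3,6)@(7, 13): e=[-30,90,0] → ·  [on edge]
    (0,7)@(1, 15): e=[-90,150,0] → ·  [on edge]
  covered (7 px):
    · · · · · · · · · · ·
    · · · · · · · █ · · ·
    · · · · · · · █ · · ·
    · · · · · · █ █ · · ·
    · · · · · · █ █ · · ·
    · · · · · █ · · · · ·
    · · · · · · · · · · ·
    · · · · · · · · · · ·
    · · · · · · · · · · ·

Z-buffer (winner per pixel, '.' = empty):
  . . . . . . . . . . .
  . . 0 0 . . . 1 . . .
  . . 0 0 . . . 1 . . .
  . . 0 0 . . 1 1 . . .
  . 0 0 0 0 . 1 1 . . .
  . 0 0 0 0 1 . . . . .
  . 0 0 0 0 0 . . . . .
  0 0 0 . . . . . . . .
  . . . . . . . . . . .

Final: 0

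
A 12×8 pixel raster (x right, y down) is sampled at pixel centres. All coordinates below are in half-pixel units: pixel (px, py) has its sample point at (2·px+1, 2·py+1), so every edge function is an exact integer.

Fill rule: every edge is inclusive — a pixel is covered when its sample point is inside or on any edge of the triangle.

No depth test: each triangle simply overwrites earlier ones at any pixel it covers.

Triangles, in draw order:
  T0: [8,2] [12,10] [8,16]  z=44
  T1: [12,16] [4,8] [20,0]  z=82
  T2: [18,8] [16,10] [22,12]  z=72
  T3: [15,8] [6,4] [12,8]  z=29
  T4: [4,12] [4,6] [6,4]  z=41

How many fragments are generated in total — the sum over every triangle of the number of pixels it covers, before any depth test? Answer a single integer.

T0:
  2·area = 56
  edge (8, 2)→(12, 10): d=(4,8) inclusive
  edge (12, 10)→(8, 16): d=(-4,6) inclusive
  edge (8, 16)→(8, 2): d=(0,-14) inclusive
    (4,2)@(9, 5): e=[4,38,14] → X
    (5,2)@(11, 5): e=[-12,26,42] → .
    (4,3)@(9, 7): e=[12,30,14] → X
    (5,3)@(11, 7): e=[-4,18,42] → .
    (4,4)@(9, 9): e=[20,22,14] → X
    (5,4)@(11, 9): e=[4,10,42] → X
    (6,4)@(13, 9): e=[-12,-2,70] → .
    (4,5)@(9, 11): e=[28,14,14] → X
    (6,5)@(13, 11): e=[-4,-10,70] → .
    (4,6)@(9, 13): e=[36,6,14] → X
    (5,6)@(11, 13): e=[20,-6,42] → .
    (4,7)@(9, 15): e=[44,-2,14] → .
  covered (7 px):
    . . . . . . . . . . . .
    . . . . . . . . . . . .
    . . . . X . . . . . . .
    . . . . X . . . . . . .
    . . . . X X . . . . . .
    . . . . X X . . . . . .
    . . . . X . . . . . . .
    . . . . . . . . . . . .
T1:
  2·area = 192
  edge (12, 16)→(4, 8): d=(-8,-8) inclusive
  edge (4, 8)→(20, 0): d=(16,-8) inclusive
  edge (20, 0)→(12, 16): d=(-8,16) inclusive
    (9,0)@(19, 1): e=[176,8,8] → X
    (10,0)@(21, 1): e=[192,24,-24] → .
    (7,1)@(15, 3): e=[128,8,56] → X
    (8,1)@(17, 3): e=[144,24,24] → X
    (9,1)@(19, 3): e=[160,40,-8] → .
    (0,2)@(1, 5): e=[0,-72,264] → .  [on edge]
    (5,2)@(11, 5): e=[80,8,104] → X
    (6,2)@(13, 5): e=[96,24,72] → X
    (9,2)@(19, 5): e=[144,72,-24] → .
    (1,3)@(3, 7): e=[0,-24,216] → .  [on edge]
    (3,3)@(7, 7): e=[32,8,152] → X
    (4,3)@(9, 7): e=[48,24,120] → X
    (2,4)@(5, 9): e=[0,24,168] → X  [on edge]
    (3,5)@(7, 11): e=[0,72,120] → X  [on edge]
    (4,6)@(9, 13): e=[0,120,72] → X  [on edge]
    (5,7)@(11, 15): e=[0,168,24] → X  [on edge]
  covered (26 px):
    . . . . . . . . . X . .
    . . . . . . . X X . . .
    . . . . . X X X X . . .
    . . . X X X X X . . . .
    . . X X X X X X . . . .
    . . . X X X X . . . . .
    . . . . X X X . . . . .
    . . . . . X . . . . . .
T2:
  2·area = 16  (B↔C swapped to make it positive)
  edge (18, 8)→(22, 12): d=(4,4) inclusive
  edge (22, 12)→(16, 10): d=(-6,-2) inclusive
  edge (16, 10)→(18, 8): d=(2,-2) inclusive
    (5,0)@(11, 1): e=[0,44,-28] → .  [on edge]
    (6,1)@(13, 3): e=[0,36,-20] → .  [on edge]
    (11,1)@(23, 3): e=[-40,56,0] → .  [on edge]
    (0,2)@(1, 5): e=[56,0,-40] → .  [on edge]
    (7,2)@(15, 5): e=[0,28,-12] → .  [on edge]
    (10,2)@(21, 5): e=[-24,40,0] → .  [on edge]
    (3,3)@(7, 7): e=[40,0,-24] → .  [on edge]
    (8,3)@(17, 7): e=[0,20,-4] → .  [on edge]
    (9,3)@(19, 7): e=[-8,24,0] → .  [on edge]
    (6,4)@(13, 9): e=[24,0,-8] → .  [on edge]
    (8,4)@(17, 9): e=[8,8,0] → X  [on edge]
    (9,4)@(19, 9): e=[0,12,4] → X  [on edge]
    (7,5)@(15, 11): e=[24,-8,0] → .  [on edge]
    (9,5)@(19, 11): e=[8,0,8] → X  [on edge]
    (10,5)@(21, 11): e=[0,4,12] → X  [on edge]
    (6,6)@(13, 13): e=[40,-24,0] → .  [on edge]
    (11,6)@(23, 13): e=[0,-4,20] → .  [on edge]
    (5,7)@(11, 15): e=[56,-40,0] → .  [on edge]
  covered (4 px):
    . . . . . . . . . . . .
    . . . . . . . . . . . .
    . . . . . . . . . . . .
    . . . . . . . . . . . .
    . . . . . . . . X X . .
    . . . . . . . . . X X .
    . . . . . . . . . . . .
    . . . . . . . . . . . .
T3:
  2·area = 12  (B↔C swapped to make it positive)
  edge (15, 8)→(12, 8): d=(-3,0) inclusive
  edge (12, 8)→(6, 4): d=(-6,-4) inclusive
  edge (6, 4)→(15, 8): d=(9,4) inclusive
    (5,3)@(11, 7): e=[3,2,7] → X
    (6,3)@(13, 7): e=[3,10,-1] → .
    (5,4)@(11, 9): e=[-3,-10,25] → .
  covered (1 px):
    . . . . . . . . . . . .
    . . . . . . . . . . . .
    . . . . . . . . . . . .
    . . . . . X . . . . . .
    . . . . . . . . . . . .
    . . . . . . . . . . . .
    . . . . . . . . . . . .
    . . . . . . . . . . . .
T4:
  2·area = 12
  edge (4, 12)→(4, 6): d=(0,-6) inclusive
  edge (4, 6)→(6, 4): d=(2,-2) inclusive
  edge (6, 4)→(4, 12): d=(-2,8) inclusive
    (4,0)@(9, 1): e=[30,0,-18] → .  [on edge]
    (3,1)@(7, 3): e=[18,0,-6] → .  [on edge]
    (2,2)@(5, 5): e=[6,0,6] → X  [on edge]
    (3,2)@(7, 5): e=[18,4,-10] → .
    (1,3)@(3, 7): e=[-6,0,18] → .  [on edge]
    (2,3)@(5, 7): e=[6,4,2] → X
    (3,3)@(7, 7): e=[18,8,-14] → .
    (0,4)@(1, 9): e=[-18,0,30] → .  [on edge]
    (2,4)@(5, 9): e=[6,8,-2] → .
  covered (2 px):
    . . . . . . . . . . . .
    . . . . . . . . . . . .
    . . X . . . . . . . . .
    . . X . . . . . . . . .
    . . . . . . . . . . . .
    . . . . . . . . . . . .
    . . . . . . . . . . . .
    . . . . . . . . . . . .

Result: 40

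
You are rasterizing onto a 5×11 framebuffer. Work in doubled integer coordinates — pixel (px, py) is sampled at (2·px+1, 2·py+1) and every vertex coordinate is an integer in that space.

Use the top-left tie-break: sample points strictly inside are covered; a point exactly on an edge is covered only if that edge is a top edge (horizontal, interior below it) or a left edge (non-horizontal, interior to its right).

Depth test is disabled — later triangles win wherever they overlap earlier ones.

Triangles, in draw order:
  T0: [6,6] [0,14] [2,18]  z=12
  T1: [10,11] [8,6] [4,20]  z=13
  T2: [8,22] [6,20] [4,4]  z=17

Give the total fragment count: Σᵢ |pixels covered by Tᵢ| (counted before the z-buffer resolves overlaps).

T0:
  2·area = 40  (B↔C swapped to make it positive)
  edge (6, 6)→(2, 18): d=(-4,12) right/bottom  bias=-1
  edge (2, 18)→(0, 14): d=(-2,-4) top-left  bias=+0
  edge (0, 14)→(6, 6): d=(6,-8) top-left  bias=+0
    (3,1)@(7, 3): e=[0,50,-10] → ·  [on edge]
    (2,4)@(5, 9): e=[0,30,10] → ·  [on edge]
    (1,5)@(3, 11): e=[16,18,6] → █
    (2,5)@(5, 11): e=[-8,26,22] → ·
    (0,6)@(1, 13): e=[32,6,2] → █
    (2,6)@(5, 13): e=[-16,22,34] → ·
    (0,7)@(1, 15): e=[24,2,14] → █
    (1,7)@(3, 15): e=[0,10,30] → ·  [on edge]
    (0,8)@(1, 17): e=[16,-2,26] → ·
    (0,10)@(1, 21): e=[0,-10,50] → ·  [on edge]
  covered (4 px):
    · · · · ·
    · · · · ·
    · · · · ·
    · · · · ·
    · · · · ·
    · █ · · ·
    █ █ · · ·
    █ · · · ·
    · · · · ·
    · · · · ·
    · · · · ·
T1:
  2·area = 48  (B↔C swapped to make it positive)
  edge (10, 11)→(4, 20): d=(-6,9) right/bottom  bias=-1
  edge (4, 20)→(8, 6): d=(4,-14) top-left  bias=+0
  edge (8, 6)→(10, 11): d=(2,5) right/bottom  bias=-1
    (4,4)@(9, 9): e=[21,26,1] → █
    (3,5)@(7, 11): e=[27,6,15] → █
    (3,6)@(7, 13): e=[15,14,19] → █
    (4,6)@(9, 13): e=[-3,42,9] → ·
    (3,7)@(7, 15): e=[3,22,23] → █
    (4,7)@(9, 15): e=[-15,50,13] → ·
    (2,8)@(5, 17): e=[9,2,37] → █
    (3,8)@(7, 17): e=[-9,30,27] → ·
    (2,9)@(5, 19): e=[-3,10,41] → ·
  covered (6 px):
    · · · · ·
    · · · · ·
    · · · · ·
    · · · · ·
    · · · · █
    · · · █ █
    · · · █ ·
    · · · █ ·
    · · █ · ·
    · · · · ·
    · · · · ·
T2:
  2·area = 28
  edge (8, 22)→(6, 20): d=(-2,-2) top-left  bias=+0
  edge (6, 20)→(4, 4): d=(-2,-16) top-left  bias=+0
  edge (4, 4)→(8, 22): d=(4,18) right/bottom  bias=-1
    (2,4)@(5, 9): e=[20,6,2] → █
    (3,4)@(7, 9): e=[24,38,-34] → ·
    (2,5)@(5, 11): e=[16,2,10] → █
    (3,5)@(7, 11): e=[20,34,-26] → ·
    (2,6)@(5, 13): e=[12,-2,18] → ·
    (0,7)@(1, 15): e=[0,-70,98] → ·  [on edge]
    (1,8)@(3, 17): e=[0,-42,70] → ·  [on edge]
    (2,9)@(5, 19): e=[0,-14,42] → ·  [on edge]
    (3,9)@(7, 19): e=[4,18,6] → █
    (4,9)@(9, 19): e=[8,50,-30] → ·
    (3,10)@(7, 21): e=[0,14,14] → █  [on edge]
    (4,10)@(9, 21): e=[4,46,-22] → ·
  covered (4 px):
    · · · · ·
    · · · · ·
    · · · · ·
    · · · · ·
    · · █ · ·
    · · █ · ·
    · · · · ·
    · · · · ·
    · · · · ·
    · · · █ ·
    · · · █ ·

Result: 14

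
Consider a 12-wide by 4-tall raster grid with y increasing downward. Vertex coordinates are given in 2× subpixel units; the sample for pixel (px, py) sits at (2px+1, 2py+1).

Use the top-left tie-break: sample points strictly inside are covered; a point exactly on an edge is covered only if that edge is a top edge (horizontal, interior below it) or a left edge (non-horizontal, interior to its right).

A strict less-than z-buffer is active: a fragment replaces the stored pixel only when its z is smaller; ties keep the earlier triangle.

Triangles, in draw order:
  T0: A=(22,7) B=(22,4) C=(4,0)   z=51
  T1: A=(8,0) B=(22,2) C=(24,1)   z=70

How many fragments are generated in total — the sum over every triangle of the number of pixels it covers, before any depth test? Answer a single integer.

T0:
  2·area = 54  (B↔C swapped to make it positive)
  edge (22, 7)→(4, 0): d=(-18,-7) top-left  bias=+0
  edge (4, 0)→(22, 4): d=(18,4) right/bottom  bias=-1
  edge (22, 4)→(22, 7): d=(0,3) right/bottom  bias=-1
    (3,0)@(7, 1): e=[3,6,45] → #
    (4,0)@(9, 1): e=[17,-2,39] → ·
    (3,1)@(7, 3): e=[-33,42,45] → ·
    (6,1)@(13, 3): e=[9,18,27] → #
    (7,1)@(15, 3): e=[23,10,21] → #
    (8,1)@(17, 3): e=[37,2,15] → #
    (9,1)@(19, 3): e=[51,-6,9] → ·
    (6,2)@(13, 5): e=[-27,54,27] → ·
    (7,2)@(15, 5): e=[-13,46,21] → ·
    (8,2)@(17, 5): e=[1,38,15] → #
    (9,2)@(19, 5): e=[15,30,9] → #
    (10,2)@(21, 5): e=[29,22,3] → #
  covered (7 px):
    · · · # · · · · · · · ·
    · · · · · · # # # · · ·
    · · · · · · · · # # # ·
    · · · · · · · · · · · ·
T1:
  2·area = 18  (B↔C swapped to make it positive)
  edge (8, 0)→(24, 1): d=(16,1) right/bottom  bias=-1
  edge (24, 1)→(22, 2): d=(-2,1) right/bottom  bias=-1
  edge (22, 2)→(8, 0): d=(-14,-2) top-left  bias=+0
    (7,0)@(15, 1): e=[9,9,0] → #  [on edge]
    (8,0)@(17, 1): e=[7,7,4] → #
    (9,0)@(19, 1): e=[5,5,8] → #
    (10,0)@(21, 1): e=[3,3,12] → #
    (11,0)@(23, 1): e=[1,1,16] → #
    (7,1)@(15, 3): e=[41,5,-28] → ·
    (8,1)@(17, 3): e=[39,3,-24] → ·
    (9,1)@(19, 3): e=[37,1,-20] → ·
    (10,1)@(21, 3): e=[35,-1,-16] → ·
    (11,1)@(23, 3): e=[33,-3,-12] → ·
  covered (5 px):
    · · · · · · · # # # # #
    · · · · · · · · · · · ·
    · · · · · · · · · · · ·
    · · · · · · · · · · · ·

Result: 12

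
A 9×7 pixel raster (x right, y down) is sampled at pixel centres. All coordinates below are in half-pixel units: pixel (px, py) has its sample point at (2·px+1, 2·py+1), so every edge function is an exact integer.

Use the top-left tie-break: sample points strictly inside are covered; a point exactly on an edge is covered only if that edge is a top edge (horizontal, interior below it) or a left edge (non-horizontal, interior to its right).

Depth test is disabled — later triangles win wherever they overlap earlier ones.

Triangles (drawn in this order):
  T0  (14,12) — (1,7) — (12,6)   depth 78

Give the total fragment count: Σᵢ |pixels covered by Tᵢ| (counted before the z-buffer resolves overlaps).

T0:
  2·area = 68
  edge (14, 12)→(1, 7): d=(-13,-5) top-left  bias=+0
  edge (1, 7)→(12, 6): d=(11,-1) top-left  bias=+0
  edge (12, 6)→(14, 12): d=(2,6) right/bottom  bias=-1
    (5,1)@(11, 3): e=[102,-34,0] → ·  [on edge]
    (0,3)@(1, 7): e=[0,0,68] → #  [on edge]
    (1,3)@(3, 7): e=[10,2,56] → #
    (2,3)@(5, 7): e=[20,4,44] → #
    (3,3)@(7, 7): e=[30,6,32] → #
    (4,3)@(9, 7): e=[40,8,20] → #
    (5,3)@(11, 7): e=[50,10,8] → #
    (6,3)@(13, 7): e=[60,12,-4] → ·
    (0,4)@(1, 9): e=[-26,22,72] → ·
    (1,4)@(3, 9): e=[-16,24,60] → ·
    (2,4)@(5, 9): e=[-6,26,48] → ·
    (3,4)@(7, 9): e=[4,28,36] → #
    (6,4)@(13, 9): e=[34,34,0] → ·  [on edge]
  covered (10 px):
    · · · · · · · · ·
    · · · · · · · · ·
    · · · · · · · · ·
    # # # # # # · · ·
    · · · # # # · · ·
    · · · · · · # · ·
    · · · · · · · · ·

Result: 10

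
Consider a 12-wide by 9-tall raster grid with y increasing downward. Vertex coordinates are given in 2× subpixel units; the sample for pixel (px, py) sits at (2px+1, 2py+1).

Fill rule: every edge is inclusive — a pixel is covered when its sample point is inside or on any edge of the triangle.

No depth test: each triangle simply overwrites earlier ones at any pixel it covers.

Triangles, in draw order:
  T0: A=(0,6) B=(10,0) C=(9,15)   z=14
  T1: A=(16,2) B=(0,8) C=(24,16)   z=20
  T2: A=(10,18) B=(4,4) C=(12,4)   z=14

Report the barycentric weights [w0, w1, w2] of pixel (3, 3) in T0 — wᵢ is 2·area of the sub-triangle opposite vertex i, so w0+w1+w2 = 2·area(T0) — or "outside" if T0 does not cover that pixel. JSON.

T0:
  2·area = 144
  edge (0, 6)→(10, 0): d=(10,-6) inclusive
  edge (10, 0)→(9, 15): d=(-1,15) inclusive
  edge (9, 15)→(0, 6): d=(-9,-9) inclusive
    (4,0)@(9, 1): e=[4,14,126] → X
    (5,0)@(11, 1): e=[16,-16,144] → .
    (2,1)@(5, 3): e=[0,72,72] → X  [on edge]
    (3,1)@(7, 3): e=[12,42,90] → X
    (5,1)@(11, 3): e=[36,-18,126] → .
    (1,2)@(3, 5): e=[8,100,36] → X
    (5,2)@(11, 5): e=[56,-20,108] → .
    (0,3)@(1, 7): e=[16,128,0] → X  [on edge]
    (5,3)@(11, 7): e=[76,-22,90] → .
    (0,4)@(1, 9): e=[36,126,-18] → .
    (1,4)@(3, 9): e=[48,96,0] → X  [on edge]
    (5,4)@(11, 9): e=[96,-24,72] → .
    (2,5)@(5, 11): e=[80,64,0] → X  [on edge]
    (3,6)@(7, 13): e=[112,32,0] → X  [on edge]
    (4,7)@(9, 15): e=[144,0,0] → X  [on edge]
    (5,8)@(11, 17): e=[176,-32,0] → .  [on edge]
  covered (23 px):
    . . . . X . . . . . . .
    . . X X X . . . . . . .
    . X X X X . . . . . . .
    X X X X X . . . . . . .
    . X X X X . . . . . . .
    . . X X X . . . . . . .
    . . . X X . . . . . . .
    . . . . X . . . . . . .
    . . . . . . . . . . . .
T1:
  2·area = 272  (B↔C swapped to make it positive)
  edge (16, 2)→(24, 16): d=(8,14) inclusive
  edge (24, 16)→(0, 8): d=(-24,-8) inclusive
  edge (0, 8)→(16, 2): d=(16,-6) inclusive
    (7,1)@(15, 3): e=[22,240,10] → X
    (8,1)@(17, 3): e=[-6,256,22] → .
    (4,2)@(9, 5): e=[122,144,6] → X
    (5,2)@(11, 5): e=[94,160,18] → X
    (6,2)@(13, 5): e=[66,176,30] → X
    (8,2)@(17, 5): e=[10,208,54] → X
    (9,2)@(19, 5): e=[-18,224,66] → .
    (1,3)@(3, 7): e=[222,48,2] → X
    (2,3)@(5, 7): e=[194,64,14] → X
    (3,3)@(7, 7): e=[166,80,26] → X
    (9,3)@(19, 7): e=[-2,176,98] → .
    (1,4)@(3, 9): e=[238,0,34] → X  [on edge]
    (4,5)@(9, 11): e=[170,0,102] → X  [on edge]
    (7,6)@(15, 13): e=[102,0,170] → X  [on edge]
    (10,7)@(21, 15): e=[34,0,238] → X  [on edge]
  covered (36 px):
    . . . . . . . . . . . .
    . . . . . . . X . . . .
    . . . . X X X X X . . .
    . X X X X X X X X . . .
    . X X X X X X X X X . .
    . . . . X X X X X X X .
    . . . . . . . X X X X .
    . . . . . . . . . . X X
    . . . . . . . . . . . .
T2:
  2·area = 112
  edge (10, 18)→(4, 4): d=(-6,-14) inclusive
  edge (4, 4)→(12, 4): d=(8,0) inclusive
  edge (12, 4)→(10, 18): d=(-2,14) inclusive
    (2,2)@(5, 5): e=[8,8,96] → X
    (3,2)@(7, 5): e=[36,8,68] → X
    (4,2)@(9, 5): e=[64,8,40] → X
    (5,2)@(11, 5): e=[92,8,12] → X
    (6,2)@(13, 5): e=[120,8,-16] → .
    (2,3)@(5, 7): e=[-4,24,92] → .
    (3,3)@(7, 7): e=[24,24,64] → X
    (6,3)@(13, 7): e=[108,24,-20] → .
    (3,4)@(7, 9): e=[12,40,60] → X
    (6,4)@(13, 9): e=[96,40,-24] → .
    (3,5)@(7, 11): e=[0,56,56] → X  [on edge]
    (5,5)@(11, 11): e=[56,56,0] → X  [on edge]
  covered (15 px):
    . . . . . . . . . . . .
    . . . . . . . . . . . .
    . . X X X X . . . . . .
    . . . X X X . . . . . .
    . . . X X X . . . . . .
    . . . X X X . . . . . .
    . . . . X . . . . . . .
    . . . . X . . . . . . .
    . . . . . . . . . . . .

Final: [38,54,52]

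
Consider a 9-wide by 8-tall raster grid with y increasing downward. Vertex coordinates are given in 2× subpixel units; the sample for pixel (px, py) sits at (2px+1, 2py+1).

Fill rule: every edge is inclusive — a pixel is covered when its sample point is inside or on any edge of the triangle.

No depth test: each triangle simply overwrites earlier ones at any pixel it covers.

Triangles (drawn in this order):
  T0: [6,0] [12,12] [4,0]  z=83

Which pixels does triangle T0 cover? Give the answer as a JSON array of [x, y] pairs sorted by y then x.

T0:
  2·area = 24
  edge (6, 0)→(12, 12): d=(6,12) inclusive
  edge (12, 12)→(4, 0): d=(-8,-12) inclusive
  edge (4, 0)→(6, 0): d=(2,0) inclusive
    (2,0)@(5, 1): e=[18,4,2] → #
    (3,0)@(7, 1): e=[-6,28,2] → ·
    (2,1)@(5, 3): e=[30,-12,6] → ·
    (3,1)@(7, 3): e=[6,12,6] → #
    (4,1)@(9, 3): e=[-18,36,6] → ·
    (3,2)@(7, 5): e=[18,-4,10] → ·
    (4,3)@(9, 7): e=[6,4,14] → #
    (5,3)@(11, 7): e=[-18,28,14] → ·
    (4,4)@(9, 9): e=[18,-12,18] → ·
  covered (3 px):
    · · # · · · · · ·
    · · · # · · · · ·
    · · · · · · · · ·
    · · · · # · · · ·
    · · · · · · · · ·
    · · · · · · · · ·
    · · · · · · · · ·
    · · · · · · · · ·

Answer: [[2,0],[3,1],[4,3]]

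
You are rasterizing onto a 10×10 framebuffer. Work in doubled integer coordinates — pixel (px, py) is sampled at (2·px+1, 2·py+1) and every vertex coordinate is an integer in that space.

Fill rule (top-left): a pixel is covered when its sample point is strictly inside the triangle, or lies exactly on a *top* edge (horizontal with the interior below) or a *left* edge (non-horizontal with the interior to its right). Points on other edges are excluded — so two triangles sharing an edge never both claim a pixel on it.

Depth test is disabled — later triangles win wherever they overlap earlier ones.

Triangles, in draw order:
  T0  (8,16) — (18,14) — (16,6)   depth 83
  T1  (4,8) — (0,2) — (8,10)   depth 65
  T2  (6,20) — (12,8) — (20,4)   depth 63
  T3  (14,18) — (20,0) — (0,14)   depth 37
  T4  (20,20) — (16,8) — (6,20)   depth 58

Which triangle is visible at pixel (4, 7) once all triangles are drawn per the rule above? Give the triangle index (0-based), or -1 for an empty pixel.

T0:
  2·area = 84  (B↔C swapped to make it positive)
  edge (8, 16)→(16, 6): d=(8,-10) top-left  bias=+0
  edge (16, 6)→(18, 14): d=(2,8) right/bottom  bias=-1
  edge (18, 14)→(8, 16): d=(-10,2) right/bottom  bias=-1
    (7,4)@(15, 9): e=[14,14,56] → #
    (8,4)@(17, 9): e=[34,-2,52] → ·
    (6,5)@(13, 11): e=[10,34,40] → #
    (8,5)@(17, 11): e=[50,2,32] → #
    (9,5)@(19, 11): e=[70,-14,28] → ·
    (5,6)@(11, 13): e=[6,54,24] → #
    (9,6)@(19, 13): e=[86,-10,8] → ·
    (4,7)@(9, 15): e=[2,74,8] → #
    (6,7)@(13, 15): e=[42,42,0] → ·  [on edge]
    (7,7)@(15, 15): e=[62,26,-4] → ·
    (8,7)@(17, 15): e=[82,10,-8] → ·
    (1,8)@(3, 17): e=[-42,126,0] → ·  [on edge]
  covered (10 px):
    · · · · · · · · · ·
    · · · · · · · · · ·
    · · · · · · · · · ·
    · · · · · · · · · ·
    · · · · · · · # · ·
    · · · · · · # # # ·
    · · · · · # # # # ·
    · · · · # # · · · ·
    · · · · · · · · · ·
    · · · · · · · · · ·
T1:
  2·area = 16
  edge (4, 8)→(0, 2): d=(-4,-6) top-left  bias=+0
  edge (0, 2)→(8, 10): d=(8,8) right/bottom  bias=-1
  edge (8, 10)→(4, 8): d=(-4,-2) top-left  bias=+0
    (0,1)@(1, 3): e=[2,0,14] → ·  [on edge]
    (1,2)@(3, 5): e=[6,0,10] → ·  [on edge]
    (2,3)@(5, 7): e=[10,0,6] → ·  [on edge]
    (3,4)@(7, 9): e=[14,0,2] → ·  [on edge]
    (4,5)@(9, 11): e=[18,0,-2] → ·  [on edge]
    (5,6)@(11, 13): e=[22,0,-6] → ·  [on edge]
    (6,7)@(13, 15): e=[26,0,-10] → ·  [on edge]
    (7,8)@(15, 17): e=[30,0,-14] → ·  [on edge]
    (8,9)@(17, 19): e=[34,0,-18] → ·  [on edge]
  covered (0 px):
    · · · · · · · · · ·
    · · · · · · · · · ·
    · · · · · · · · · ·
    · · · · · · · · · ·
    · · · · · · · · · ·
    · · · · · · · · · ·
    · · · · · · · · · ·
    · · · · · · · · · ·
    · · · · · · · · · ·
    · · · · · · · · · ·
T2:
  2·area = 72
  edge (6, 20)→(12, 8): d=(6,-12) top-left  bias=+0
  edge (12, 8)→(20, 4): d=(8,-4) top-left  bias=+0
  edge (20, 4)→(6, 20): d=(-14,16) right/bottom  bias=-1
    (9,2)@(19, 5): e=[66,4,2] → #
    (7,3)@(15, 7): e=[30,4,38] → #
    (8,3)@(17, 7): e=[54,12,6] → #
    (9,3)@(19, 7): e=[78,20,-26] → ·
    (6,4)@(13, 9): e=[18,12,42] → #
    (8,4)@(17, 9): e=[66,28,-22] → ·
    (5,5)@(11, 11): e=[6,20,46] → #
    (7,5)@(15, 11): e=[54,36,-18] → ·
    (5,6)@(11, 13): e=[18,36,18] → #
    (6,6)@(13, 13): e=[42,44,-14] → ·
    (4,7)@(9, 15): e=[6,44,22] → #
    (5,7)@(11, 15): e=[30,52,-10] → ·
  covered (9 px):
    · · · · · · · · · ·
    · · · · · · · · · ·
    · · · · · · · · · #
    · · · · · · · # # ·
    · · · · · · # # · ·
    · · · · · # # · · ·
    · · · · · # · · · ·
    · · · · # · · · · ·
    · · · · · · · · · ·
    · · · · · · · · · ·
T3:
  2·area = 276  (B↔C swapped to make it positive)
  edge (14, 18)→(0, 14): d=(-14,-4) top-left  bias=+0
  edge (0, 14)→(20, 0): d=(20,-14) top-left  bias=+0
  edge (20, 0)→(14, 18): d=(-6,18) right/bottom  bias=-1
    (9,0)@(19, 1): e=[258,6,12] → #
    (8,1)@(17, 3): e=[222,18,36] → #
    (9,1)@(19, 3): e=[230,46,0] → ·  [on edge]
    (6,2)@(13, 5): e=[178,2,96] → #
    (7,2)@(15, 5): e=[186,30,60] → #
    (9,2)@(19, 5): e=[202,86,-12] → ·
    (5,3)@(11, 7): e=[142,14,120] → #
    (9,3)@(19, 7): e=[174,126,-24] → ·
    (4,4)@(9, 9): e=[106,26,144] → #
    (8,4)@(17, 9): e=[138,138,0] → ·  [on edge]
    (2,5)@(5, 11): e=[62,10,204] → #
    (3,5)@(7, 11): e=[70,38,168] → #
    (7,7)@(15, 15): e=[46,230,0] → ·  [on edge]
  covered (33 px):
    · · · · · · · · · #
    · · · · · · · · # ·
    · · · · · · # # # ·
    · · · · · # # # # ·
    · · · · # # # # · ·
    · · # # # # # # · ·
    · # # # # # # # · ·
    · · # # # # # · · ·
    · · · · · # # · · ·
    · · · · · · · · · ·
T4:
  2·area = 168  (B↔C swapped to make it positive)
  edge (20, 20)→(6, 20): d=(-14,0) right/bottom  bias=-1
  edge (6, 20)→(16, 8): d=(10,-12) top-left  bias=+0
  edge (16, 8)→(20, 20): d=(4,12) right/bottom  bias=-1
    (7,2)@(15, 5): e=[210,-42,0] → ·  [on edge]
    (7,5)@(15, 11): e=[126,18,24] → #
    (8,5)@(17, 11): e=[126,42,0] → ·  [on edge]
    (6,6)@(13, 13): e=[98,14,56] → #
    (8,6)@(17, 13): e=[98,62,8] → #
    (9,6)@(19, 13): e=[98,86,-16] → ·
    (5,7)@(11, 15): e=[70,10,88] → #
    (9,7)@(19, 15): e=[70,106,-8] → ·
    (4,8)@(9, 17): e=[42,6,120] → #
    (9,8)@(19, 17): e=[42,126,0] → ·  [on edge]
    (3,9)@(7, 19): e=[14,2,152] → #
    (9,9)@(19, 19): e=[14,146,8] → #
  covered (20 px):
    · · · · · · · · · ·
    · · · · · · · · · ·
    · · · · · · · · · ·
    · · · · · · · · · ·
    · · · · · · · · · ·
    · · · · · · · # · ·
    · · · · · · # # # ·
    · · · · · # # # # ·
    · · · · # # # # # ·
    · · · # # # # # # #

Z-buffer (winner per pixel, '.' = empty):
  . . . . . . . . . 3
  . . . . . . . . 3 .
  . . . . . . 3 3 3 2
  . . . . . 3 3 3 3 .
  . . . . 3 3 3 3 . .
  . . 3 3 3 3 3 4 0 .
  . 3 3 3 3 3 4 4 4 .
  . . 3 3 3 4 4 4 4 .
  . . . . 4 4 4 4 4 .
  . . . 4 4 4 4 4 4 4

Result: 3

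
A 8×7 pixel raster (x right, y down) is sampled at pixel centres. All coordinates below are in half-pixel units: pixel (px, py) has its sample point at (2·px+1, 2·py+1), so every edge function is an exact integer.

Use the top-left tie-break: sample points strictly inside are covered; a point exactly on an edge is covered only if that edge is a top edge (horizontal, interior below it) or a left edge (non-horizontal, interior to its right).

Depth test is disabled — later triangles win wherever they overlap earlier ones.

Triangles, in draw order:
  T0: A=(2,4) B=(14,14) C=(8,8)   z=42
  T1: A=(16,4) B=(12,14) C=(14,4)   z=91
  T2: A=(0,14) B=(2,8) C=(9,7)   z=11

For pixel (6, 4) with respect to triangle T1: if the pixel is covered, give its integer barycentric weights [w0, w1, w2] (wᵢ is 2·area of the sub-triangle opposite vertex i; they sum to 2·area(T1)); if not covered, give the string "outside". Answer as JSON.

T0:
  2·area = 12  (B↔C swapped to make it positive)
  edge (2, 4)→(8, 8): d=(6,4) right/bottom  bias=-1
  edge (8, 8)→(14, 14): d=(6,6) right/bottom  bias=-1
  edge (14, 14)→(2, 4): d=(-12,-10) top-left  bias=+0
    (0,0)@(1, 1): e=[-14,0,26] → ·  [on edge]
    (1,1)@(3, 3): e=[-10,0,22] → ·  [on edge]
    (2,2)@(5, 5): e=[-6,0,18] → ·  [on edge]
    (3,3)@(7, 7): e=[-2,0,14] → ·  [on edge]
    (4,4)@(9, 9): e=[2,0,10] → ·  [on edge]
    (5,5)@(11, 11): e=[6,0,6] → ·  [on edge]
    (6,6)@(13, 13): e=[10,0,2] → ·  [on edge]
  covered (0 px):
    · · · · · · · ·
    · · · · · · · ·
    · · · · · · · ·
    · · · · · · · ·
    · · · · · · · ·
    · · · · · · · ·
    · · · · · · · ·
T1:
  2·area = 20
  edge (16, 4)→(12, 14): d=(-4,10) right/bottom  bias=-1
  edge (12, 14)→(14, 4): d=(2,-10) top-left  bias=+0
  edge (14, 4)→(16, 4): d=(2,0) top-left  bias=+0
    (7,2)@(15, 5): e=[6,12,2] → █
    (7,3)@(15, 7): e=[-2,16,6] → ·
    (6,4)@(13, 9): e=[10,0,10] → █  [on edge]
    (7,4)@(15, 9): e=[-10,20,10] → ·
    (6,5)@(13, 11): e=[2,4,14] → █
    (7,5)@(15, 11): e=[-18,24,14] → ·
    (6,6)@(13, 13): e=[-6,8,18] → ·
  covered (3 px):
    · · · · · · · ·
    · · · · · · · ·
    · · · · · · · █
    · · · · · · · ·
    · · · · · · █ ·
    · · · · · · █ ·
    · · · · · · · ·
T2:
  2·area = 40
  edge (0, 14)→(2, 8): d=(2,-6) top-left  bias=+0
  edge (2, 8)→(9, 7): d=(7,-1) top-left  bias=+0
  edge (9, 7)→(0, 14): d=(-9,7) right/bottom  bias=-1
    (1,2)@(3, 5): e=[0,-20,60] → ·  [on edge]
    (4,3)@(9, 7): e=[40,0,0] → ·  [on edge]
    (1,4)@(3, 9): e=[8,8,24] → █
    (2,4)@(5, 9): e=[20,10,10] → █
    (3,4)@(7, 9): e=[32,12,-4] → ·
    (0,5)@(1, 11): e=[0,20,20] → █  [on edge]
    (2,5)@(5, 11): e=[24,24,-8] → ·
    (0,6)@(1, 13): e=[4,34,2] → █
    (1,6)@(3, 13): e=[16,36,-12] → ·
  covered (5 px):
    · · · · · · · ·
    · · · · · · · ·
    · · · · · · · ·
    · · · · · · · ·
    · █ █ · · · · ·
    █ █ · · · · · ·
    █ · · · · · · ·

Final: [0,10,10]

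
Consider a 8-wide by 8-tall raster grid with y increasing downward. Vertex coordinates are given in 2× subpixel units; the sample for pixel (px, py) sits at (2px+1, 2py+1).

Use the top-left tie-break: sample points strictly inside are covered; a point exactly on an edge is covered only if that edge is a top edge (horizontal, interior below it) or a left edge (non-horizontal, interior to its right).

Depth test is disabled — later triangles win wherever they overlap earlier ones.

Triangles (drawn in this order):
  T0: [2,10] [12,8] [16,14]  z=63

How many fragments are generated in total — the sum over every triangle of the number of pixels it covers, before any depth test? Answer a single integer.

T0:
  2·area = 68
  edge (2, 10)→(12, 8): d=(10,-2) top-left  bias=+0
  edge (12, 8)→(16, 14): d=(4,6) right/bottom  bias=-1
  edge (16, 14)→(2, 10): d=(-14,-4) top-left  bias=+0
    (3,4)@(7, 9): e=[0,34,34] → #  [on edge]
    (4,4)@(9, 9): e=[4,22,42] → #
    (5,4)@(11, 9): e=[8,10,50] → #
    (6,4)@(13, 9): e=[12,-2,58] → ·
    (3,5)@(7, 11): e=[20,42,6] → #
    (6,5)@(13, 11): e=[32,6,30] → #
    (7,5)@(15, 11): e=[36,-6,38] → ·
    (3,6)@(7, 13): e=[40,50,-22] → ·
    (4,6)@(9, 13): e=[44,38,-14] → ·
    (5,6)@(11, 13): e=[48,26,-6] → ·
    (6,6)@(13, 13): e=[52,14,2] → #
    (7,6)@(15, 13): e=[56,2,10] → #
  covered (9 px):
    · · · · · · · ·
    · · · · · · · ·
    · · · · · · · ·
    · · · · · · · ·
    · · · # # # · ·
    · · · # # # # ·
    · · · · · · # #
    · · · · · · · ·

Result: 9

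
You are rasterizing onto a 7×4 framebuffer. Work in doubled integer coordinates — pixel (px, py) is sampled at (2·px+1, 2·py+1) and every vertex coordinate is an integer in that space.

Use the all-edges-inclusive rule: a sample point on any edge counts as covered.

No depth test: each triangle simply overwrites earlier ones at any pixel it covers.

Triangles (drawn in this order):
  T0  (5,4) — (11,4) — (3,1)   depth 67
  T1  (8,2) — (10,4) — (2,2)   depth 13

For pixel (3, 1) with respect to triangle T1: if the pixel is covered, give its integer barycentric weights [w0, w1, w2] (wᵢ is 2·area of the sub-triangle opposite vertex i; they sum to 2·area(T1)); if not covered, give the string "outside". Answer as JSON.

T0:
  2·area = 18  (B↔C swapped to make it positive)
  edge (5, 4)→(3, 1): d=(-2,-3) inclusive
  edge (3, 1)→(11, 4): d=(8,3) inclusive
  edge (11, 4)→(5, 4): d=(-6,0) inclusive
    (1,0)@(3, 1): e=[0,0,18] → #  [on edge]
    (2,0)@(5, 1): e=[6,-6,18] → ·
    (1,1)@(3, 3): e=[-4,16,6] → ·
    (2,1)@(5, 3): e=[2,10,6] → #
    (3,1)@(7, 3): e=[8,4,6] → #
    (4,1)@(9, 3): e=[14,-2,6] → ·
    (2,2)@(5, 5): e=[-2,26,-6] → ·
    (3,2)@(7, 5): e=[4,20,-6] → ·
    (3,3)@(7, 7): e=[0,36,-18] → ·  [on edge]
  covered (3 px):
    · # · · · · ·
    · · # # · · ·
    · · · · · · ·
    · · · · · · ·
T1:
  2·area = 12
  edge (8, 2)→(10, 4): d=(2,2) inclusive
  edge (10, 4)→(2, 2): d=(-8,-2) inclusive
  edge (2, 2)→(8, 2): d=(6,0) inclusive
    (3,0)@(7, 1): e=[0,18,-6] → ·  [on edge]
    (3,1)@(7, 3): e=[4,2,6] → #
    (4,1)@(9, 3): e=[0,6,6] → #  [on edge]
    (5,1)@(11, 3): e=[-4,10,6] → ·
    (3,2)@(7, 5): e=[8,-14,18] → ·
    (4,2)@(9, 5): e=[4,-10,18] → ·
    (5,2)@(11, 5): e=[0,-6,18] → ·  [on edge]
    (6,3)@(13, 7): e=[0,-18,30] → ·  [on edge]
  covered (2 px):
    · · · · · · ·
    · · · # # · ·
    · · · · · · ·
    · · · · · · ·

Result: [2,6,4]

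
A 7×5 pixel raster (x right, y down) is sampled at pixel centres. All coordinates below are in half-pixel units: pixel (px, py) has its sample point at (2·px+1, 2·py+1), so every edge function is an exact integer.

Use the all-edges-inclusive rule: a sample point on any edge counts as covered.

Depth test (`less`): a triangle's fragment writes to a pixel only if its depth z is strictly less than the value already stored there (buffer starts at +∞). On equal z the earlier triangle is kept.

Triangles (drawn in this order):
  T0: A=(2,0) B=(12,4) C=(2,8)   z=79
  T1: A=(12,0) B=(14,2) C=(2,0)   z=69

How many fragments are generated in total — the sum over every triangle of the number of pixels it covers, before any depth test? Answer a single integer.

T0:
  2·area = 80
  edge (2, 0)→(12, 4): d=(10,4) inclusive
  edge (12, 4)→(2, 8): d=(-10,4) inclusive
  edge (2, 8)→(2, 0): d=(0,-8) inclusive
    (1,0)@(3, 1): e=[6,66,8] → X
    (2,0)@(5, 1): e=[-2,58,24] → .
    (1,1)@(3, 3): e=[26,46,8] → X
    (2,1)@(5, 3): e=[18,38,24] → X
    (3,1)@(7, 3): e=[10,30,40] → X
    (4,1)@(9, 3): e=[2,22,56] → X
    (5,1)@(11, 3): e=[-6,14,72] → .
    (1,2)@(3, 5): e=[46,26,8] → X
    (5,2)@(11, 5): e=[14,-6,72] → .
    (1,3)@(3, 7): e=[66,6,8] → X
    (2,3)@(5, 7): e=[58,-2,24] → .
    (3,3)@(7, 7): e=[50,-10,40] → .
  covered (10 px):
    . X . . . . .
    . X X X X . .
    . X X X X . .
    . X . . . . .
    . . . . . . .
T1:
  2·area = 20
  edge (12, 0)→(14, 2): d=(2,2) inclusive
  edge (14, 2)→(2, 0): d=(-12,-2) inclusive
  edge (2, 0)→(12, 0): d=(10,0) inclusive
    (4,0)@(9, 1): e=[8,2,10] → X
    (5,0)@(11, 1): e=[4,6,10] → X
    (6,0)@(13, 1): e=[0,10,10] → X  [on edge]
    (4,1)@(9, 3): e=[12,-22,30] → .
    (5,1)@(11, 3): e=[8,-18,30] → .
    (6,1)@(13, 3): e=[4,-14,30] → .
  covered (3 px):
    . . . . X X X
    . . . . . . .
    . . . . . . .
    . . . . . . .
    . . . . . . .

Answer: 13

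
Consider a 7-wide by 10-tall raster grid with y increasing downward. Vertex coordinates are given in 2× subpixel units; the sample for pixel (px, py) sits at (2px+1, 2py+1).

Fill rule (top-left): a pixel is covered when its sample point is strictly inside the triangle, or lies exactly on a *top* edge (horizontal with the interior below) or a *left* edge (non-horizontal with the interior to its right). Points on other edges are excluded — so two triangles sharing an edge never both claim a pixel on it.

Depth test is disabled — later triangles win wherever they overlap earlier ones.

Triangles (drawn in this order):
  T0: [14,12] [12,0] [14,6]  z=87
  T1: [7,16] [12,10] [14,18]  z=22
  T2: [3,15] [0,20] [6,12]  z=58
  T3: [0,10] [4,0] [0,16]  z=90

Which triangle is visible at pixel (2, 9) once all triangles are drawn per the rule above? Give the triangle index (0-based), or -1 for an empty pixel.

T0:
  2·area = 12
  edge (14, 12)→(12, 0): d=(-2,-12) top-left  bias=+0
  edge (12, 0)→(14, 6): d=(2,6) right/bottom  bias=-1
  edge (14, 6)→(14, 12): d=(0,6) right/bottom  bias=-1
    (6,1)@(13, 3): e=[6,0,6] → .  [on edge]
    (6,2)@(13, 5): e=[2,4,6] → X
    (6,3)@(13, 7): e=[-2,8,6] → .
  covered (1 px):
    . . . . . . .
    . . . . . . .
    . . . . . . X
    . . . . . . .
    . . . . . . .
    . . . . . . .
    . . . . . . .
    . . . . . . .
    . . . . . . .
    . . . . . . .
T1:
  2·area = 52
  edge (7, 16)→(12, 10): d=(5,-6) top-left  bias=+0
  edge (12, 10)→(14, 18): d=(2,8) right/bottom  bias=-1
  edge (14, 18)→(7, 16): d=(-7,-2) top-left  bias=+0
    (5,6)@(11, 13): e=[9,14,29] → X
    (6,6)@(13, 13): e=[21,-2,33] → .
    (4,7)@(9, 15): e=[7,34,11] → X
    (6,7)@(13, 15): e=[31,2,19] → X
    (4,8)@(9, 17): e=[17,38,-3] → .
    (5,8)@(11, 17): e=[29,22,1] → X
    (5,9)@(11, 19): e=[39,26,-13] → .
    (6,9)@(13, 19): e=[51,10,-9] → .
  covered (6 px):
    . . . . . . .
    . . . . . . .
    . . . . . . .
    . . . . . . .
    . . . . . . .
    . . . . . . .
    . . . . . X .
    . . . . X X X
    . . . . . X X
    . . . . . . .
T2:
  2·area = 6  (B↔C swapped to make it positive)
  edge (3, 15)→(6, 12): d=(3,-3) top-left  bias=+0
  edge (6, 12)→(0, 20): d=(-6,8) right/bottom  bias=-1
  edge (0, 20)→(3, 15): d=(3,-5) top-left  bias=+0
    (4,2)@(9, 5): e=[-12,18,0] → .  [on edge]
    (6,2)@(13, 5): e=[0,-14,20] → .  [on edge]
    (5,3)@(11, 7): e=[0,-10,16] → .  [on edge]
    (4,4)@(9, 9): e=[0,-6,12] → .  [on edge]
    (3,5)@(7, 11): e=[0,-2,8] → .  [on edge]
    (2,6)@(5, 13): e=[0,2,4] → X  [on edge]
    (3,6)@(7, 13): e=[6,-14,14] → .
    (1,7)@(3, 15): e=[0,6,0] → X  [on edge]
    (2,7)@(5, 15): e=[6,-10,10] → .
    (0,8)@(1, 17): e=[0,10,-4] → .  [on edge]
    (1,8)@(3, 17): e=[6,-6,6] → .
  covered (2 px):
    . . . . . . .
    . . . . . . .
    . . . . . . .
    . . . . . . .
    . . . . . . .
    . . . . . . .
    . . X . . . .
    . X . . . . .
    . . . . . . .
    . . . . . . .
T3:
  2·area = 24
  edge (0, 10)→(4, 0): d=(4,-10) top-left  bias=+0
  edge (4, 0)→(0, 16): d=(-4,16) right/bottom  bias=-1
  edge (0, 16)→(0, 10): d=(0,-6) top-left  bias=+0
    (1,1)@(3, 3): e=[2,4,18] → X
    (2,1)@(5, 3): e=[22,-28,30] → .
    (1,2)@(3, 5): e=[10,-4,18] → .
    (0,4)@(1, 9): e=[6,12,6] → X
    (1,4)@(3, 9): e=[26,-20,18] → .
    (0,5)@(1, 11): e=[14,4,6] → X
    (1,5)@(3, 11): e=[34,-28,18] → .
    (0,6)@(1, 13): e=[22,-4,6] → .
  covered (3 px):
    . . . . . . .
    . X . . . . .
    . . . . . . .
    . . . . . . .
    X . . . . . .
    X . . . . . .
    . . . . . . .
    . . . . . . .
    . . . . . . .
    . . . . . . .

Z-buffer (winner per pixel, '.' = empty):
  . . . . . . .
  . 3 . . . . .
  . . . . . . 0
  . . . . . . .
  3 . . . . . .
  3 . . . . . .
  . . 2 . . 1 .
  . 2 . . 1 1 1
  . . . . . 1 1
  . . . . . . .

Result: -1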